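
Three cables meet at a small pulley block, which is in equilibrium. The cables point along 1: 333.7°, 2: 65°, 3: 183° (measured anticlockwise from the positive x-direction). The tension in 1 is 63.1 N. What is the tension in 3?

T_3 ≈ 71.4 N

Resolve: ΣF_x = 63.1 cos 333.7° + T_2 cos 65° + T_3 cos 183° = 0.
        ΣF_y = 63.1 sin 333.7° + T_2 sin 65° + T_3 sin 183° = 0.
The known terms sum to (56.57, -27.96) N, so 0.4226 T_2 − 0.9986 T_3 = -56.57 and 0.9063 T_2 − 0.0523 T_3 = 27.96.
Solving simultaneously: T_2 = 34.97 N, T_3 = 71.45 N.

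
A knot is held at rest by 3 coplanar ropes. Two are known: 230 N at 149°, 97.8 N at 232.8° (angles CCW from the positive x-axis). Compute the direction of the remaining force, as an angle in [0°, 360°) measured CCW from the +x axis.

θ ≈ 351°

Sum the known components: ΣF_x = -256.3 N, ΣF_y = 40.56 N.
For equilibrium the remaining force must supply (−ΣF_x, −ΣF_y) = (256.3, -40.56) N.
Magnitude = √((256.3)² + (-40.56)²) = 259.5 N; direction = atan2(-40.56, 256.3) = 351.0°.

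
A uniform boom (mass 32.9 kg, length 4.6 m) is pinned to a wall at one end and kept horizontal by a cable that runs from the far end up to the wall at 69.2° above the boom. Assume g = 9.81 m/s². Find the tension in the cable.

T ≈ 173 N

Take torques about the hinge: T sin 69.2° · 4.6 = 32.9×9.81×2.3 = 742.32 N·m.
So T = 742.32 / (0.9348 × 4.6) = 172.63 N.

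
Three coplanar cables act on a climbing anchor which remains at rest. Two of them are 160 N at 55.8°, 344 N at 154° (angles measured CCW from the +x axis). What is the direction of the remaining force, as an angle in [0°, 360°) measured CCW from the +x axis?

Sum the known components: ΣF_x = -219.3 N, ΣF_y = 283.1 N.
For equilibrium the remaining force must supply (−ΣF_x, −ΣF_y) = (219.3, -283.1) N.
Magnitude = √((219.3)² + (-283.1)²) = 358.1 N; direction = atan2(-283.1, 219.3) = 307.8°.

θ ≈ 308°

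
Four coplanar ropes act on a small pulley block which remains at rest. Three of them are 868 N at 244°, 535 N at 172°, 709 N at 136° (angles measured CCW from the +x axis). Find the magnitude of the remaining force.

Sum the known components: ΣF_x = -1420 N, ΣF_y = -213.2 N.
For equilibrium the remaining force must supply (−ΣF_x, −ΣF_y) = (1420, 213.2) N.
Magnitude = √((1420)² + (213.2)²) = 1436 N; direction = atan2(213.2, 1420) = 8.5°.

F ≈ 1440 N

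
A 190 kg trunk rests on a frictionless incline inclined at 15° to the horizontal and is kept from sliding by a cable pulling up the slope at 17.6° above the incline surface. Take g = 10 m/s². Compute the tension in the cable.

Take axes along and perpendicular to the incline. Weight components: W sin 15° = 491.8 N down-slope, W cos 15° = 1835 N into the surface.
Along incline: T cos 17.6° = W sin 15° → T = 515.9 N.
Perpendicular: N = W cos 15° − T sin 17.6° = 1679 N.

T ≈ 516 N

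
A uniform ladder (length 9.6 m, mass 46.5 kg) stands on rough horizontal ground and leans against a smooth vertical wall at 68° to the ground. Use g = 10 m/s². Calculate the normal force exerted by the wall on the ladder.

Torques about the foot: N_wall · 9.6 sin 68° = 46.5×10×4.8 cos 68° → N_wall = 93.936 N.

N_wall ≈ 93.9 N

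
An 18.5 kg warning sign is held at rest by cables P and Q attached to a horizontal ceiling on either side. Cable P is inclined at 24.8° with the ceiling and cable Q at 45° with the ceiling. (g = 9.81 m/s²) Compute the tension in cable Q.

T_Q ≈ 176 N

Weight W = 18.5 × 9.81 = 181.5 N acts straight down.
Horizontal: T_P cos 24.8° = T_Q cos 45°  →  T_P = 0.7789 T_Q.
Vertical: T_P sin 24.8° + T_Q sin 45° = 181.5.
Substituting the horizontal relation into the vertical equation gives 1.034 T_Q = 181.5, so T_Q = 175.5 N.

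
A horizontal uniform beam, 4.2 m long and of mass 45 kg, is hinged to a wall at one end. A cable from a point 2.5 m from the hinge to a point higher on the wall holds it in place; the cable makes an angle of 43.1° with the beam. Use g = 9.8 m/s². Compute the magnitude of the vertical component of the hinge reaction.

Take torques about the hinge: T sin 43.1° · 2.5 = 45×9.8×2.1 = 926.1 N·m.
So T = 926.1 / (0.6833 × 2.5) = 542.15 N.
ΣF_y = 0: H_y = (45×9.8) − T sin 43.1° = 441 − 370.44 = 70.56 N.

|H_y| ≈ 70.6 N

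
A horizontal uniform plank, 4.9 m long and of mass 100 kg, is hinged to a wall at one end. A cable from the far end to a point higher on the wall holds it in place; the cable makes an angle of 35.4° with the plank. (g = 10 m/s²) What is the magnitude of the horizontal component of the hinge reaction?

H_x ≈ 704 N

Take torques about the hinge: T sin 35.4° · 4.9 = 100×10×2.45 = 2450 N·m.
So T = 2450 / (0.5793 × 4.9) = 863.14 N.
ΣF_x = 0: H_x = T cos 35.4° = 703.57 N.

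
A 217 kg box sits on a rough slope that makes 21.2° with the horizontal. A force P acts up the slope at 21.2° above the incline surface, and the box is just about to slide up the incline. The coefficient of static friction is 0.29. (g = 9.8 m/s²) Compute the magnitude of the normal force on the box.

On the verge of sliding up the incline, friction equals μN and acts down the slope.
Perpendicular: N + P sin 21.2° = W cos 21.2° = 1983 N.
Along incline: P cos 21.2° = W sin 21.2° + μN  with W sin 21.2° = 769 N.
Solving the pair for P and N: P = 1296 N, N = 1514 N (and f = μN = 439.1 N).

N ≈ 1510 N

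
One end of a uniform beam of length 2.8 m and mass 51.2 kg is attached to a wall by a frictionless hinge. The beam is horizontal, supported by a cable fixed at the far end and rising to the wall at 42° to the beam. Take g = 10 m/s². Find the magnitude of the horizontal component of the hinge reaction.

H_x ≈ 284 N

Take torques about the hinge: T sin 42° · 2.8 = 51.2×10×1.4 = 716.8 N·m.
So T = 716.8 / (0.6691 × 2.8) = 382.59 N.
ΣF_x = 0: H_x = T cos 42° = 284.32 N.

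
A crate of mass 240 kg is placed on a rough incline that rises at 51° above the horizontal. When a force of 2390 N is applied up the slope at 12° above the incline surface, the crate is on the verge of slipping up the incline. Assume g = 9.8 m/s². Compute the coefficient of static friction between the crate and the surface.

On the verge of sliding up the incline, friction is at its maximum μN and acts down the slope.
Perpendicular to incline: N = W cos 51° − P sin 12° = 1480 − 496.9 = 983.3 N.
Along incline: P cos 12° − μN = W sin 51° → μ = −(W sin 51° − P cos 12°) / N = 0.5186.

μ ≈ 0.519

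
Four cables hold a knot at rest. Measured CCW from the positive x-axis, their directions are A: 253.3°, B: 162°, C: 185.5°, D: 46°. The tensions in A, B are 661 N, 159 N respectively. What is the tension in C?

Resolve: ΣF_x = 661 cos 253.3° + 159 cos 162° + T_C cos 185.5° + T_D cos 46° = 0.
        ΣF_y = 661 sin 253.3° + 159 sin 162° + T_C sin 185.5° + T_D sin 46° = 0.
The known terms sum to (-341.2, -584) N, so -0.9954 T_C + 0.6947 T_D = 341.2 and -0.0958 T_C + 0.7193 T_D = 584.
Solving simultaneously: T_C = 246.8 N, T_D = 844.7 N.

T_C ≈ 247 N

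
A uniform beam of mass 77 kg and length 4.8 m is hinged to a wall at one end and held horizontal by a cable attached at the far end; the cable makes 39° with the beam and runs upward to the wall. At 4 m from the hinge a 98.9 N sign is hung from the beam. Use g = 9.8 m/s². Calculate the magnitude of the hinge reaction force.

|H| ≈ 691 N

Take torques about the hinge: T sin 39° · 4.8 = 77×9.8×2.4 + 98.9×4 = 2206.6 N·m.
So T = 2206.6 / (0.6293 × 4.8) = 730.5 N.
ΣF_x = 0: H_x = T cos 39° = 567.7 N.
ΣF_y = 0: H_y = (77×9.8 + 98.9) − T sin 39° = 853.5 − 459.72 = 393.78 N.
|H| = √(H_x² + H_y²) = √((567.7)² + (393.78)²) = 690.91 N.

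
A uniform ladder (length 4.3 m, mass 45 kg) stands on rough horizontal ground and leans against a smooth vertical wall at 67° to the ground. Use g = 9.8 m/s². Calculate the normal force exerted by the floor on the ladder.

ΣF_y = 0: N_floor = 45×9.8 = 441 N.

N_floor ≈ 441 N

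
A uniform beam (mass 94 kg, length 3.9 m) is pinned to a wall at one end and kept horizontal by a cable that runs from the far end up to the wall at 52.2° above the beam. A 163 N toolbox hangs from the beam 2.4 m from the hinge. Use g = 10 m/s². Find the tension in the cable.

T ≈ 722 N

Take torques about the hinge: T sin 52.2° · 3.9 = 94×10×1.95 + 163×2.4 = 2224.2 N·m.
So T = 2224.2 / (0.7902 × 3.9) = 721.77 N.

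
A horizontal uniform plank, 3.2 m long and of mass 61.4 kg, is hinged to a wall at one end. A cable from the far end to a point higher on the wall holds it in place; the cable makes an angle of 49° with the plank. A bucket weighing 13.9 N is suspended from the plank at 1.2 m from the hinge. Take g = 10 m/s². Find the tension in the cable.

Take torques about the hinge: T sin 49° · 3.2 = 61.4×10×1.6 + 13.9×1.2 = 999.08 N·m.
So T = 999.08 / (0.7547 × 3.2) = 413.69 N.

T ≈ 414 N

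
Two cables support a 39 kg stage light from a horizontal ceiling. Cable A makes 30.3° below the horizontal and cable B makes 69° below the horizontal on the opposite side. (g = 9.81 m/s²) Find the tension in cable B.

Weight W = 39 × 9.81 = 382.6 N acts straight down.
Horizontal: T_A cos 30.3° = T_B cos 69°  →  T_A = 0.4151 T_B.
Vertical: T_A sin 30.3° + T_B sin 69° = 382.6.
Substituting the horizontal relation into the vertical equation gives 1.143 T_B = 382.6, so T_B = 334.7 N.

T_B ≈ 335 N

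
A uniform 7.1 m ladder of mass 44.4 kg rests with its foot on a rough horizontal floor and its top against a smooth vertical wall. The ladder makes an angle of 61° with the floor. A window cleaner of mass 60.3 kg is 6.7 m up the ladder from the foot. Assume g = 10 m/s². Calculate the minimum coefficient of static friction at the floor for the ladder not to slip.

μ_min ≈ 0.419

ΣF_y = 0: N_floor = 44.4×10 + 60.3×10 = 1047 N.
Torques about the foot: N_wall · 7.1 sin 61° = 44.4×10×3.55 cos 61° + 60.3×10×6.7 cos 61° → N_wall = 438.47 N.
ΣF_x = 0: f_floor = N_wall = 438.47 N.
μ_min = f_floor / N_floor = 438.47 / 1047 = 0.4188.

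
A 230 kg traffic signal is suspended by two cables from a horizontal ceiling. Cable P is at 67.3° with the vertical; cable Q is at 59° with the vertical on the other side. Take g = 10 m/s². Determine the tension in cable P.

T_P ≈ 2450 N

Angles from the horizontal: cable P is 90° − 67.3° = 22.7°, cable Q is 90° − 59° = 31°.
Weight W = 230 × 10 = 2300 N acts straight down.
Horizontal: T_P cos 22.7° = T_Q cos 31°  →  T_Q = 1.076 T_P.
Vertical: T_P sin 22.7° + T_Q sin 31° = 2300.
Substituting the horizontal relation into the vertical equation gives 0.9402 T_P = 2300, so T_P = 2446 N.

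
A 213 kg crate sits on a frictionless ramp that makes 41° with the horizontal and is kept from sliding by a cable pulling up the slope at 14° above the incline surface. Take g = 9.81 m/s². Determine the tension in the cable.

Take axes along and perpendicular to the incline. Weight components: W sin 41° = 1371 N down-slope, W cos 41° = 1577 N into the surface.
Along incline: T cos 14° = W sin 41° → T = 1413 N.
Perpendicular: N = W cos 41° − T sin 14° = 1235 N.

T ≈ 1410 N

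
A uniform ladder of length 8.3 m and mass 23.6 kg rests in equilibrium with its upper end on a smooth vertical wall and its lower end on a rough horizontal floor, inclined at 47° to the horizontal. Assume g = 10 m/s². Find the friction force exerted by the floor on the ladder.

Torques about the foot: N_wall · 8.3 sin 47° = 23.6×10×4.15 cos 47° → N_wall = 110.04 N.
ΣF_x = 0: f_floor = N_wall = 110.04 N.

f ≈ 110 N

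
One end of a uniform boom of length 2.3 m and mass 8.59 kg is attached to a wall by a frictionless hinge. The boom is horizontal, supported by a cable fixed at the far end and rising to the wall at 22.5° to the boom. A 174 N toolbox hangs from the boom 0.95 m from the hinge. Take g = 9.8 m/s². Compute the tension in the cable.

Take torques about the hinge: T sin 22.5° · 2.3 = 8.59×9.8×1.15 + 174×0.95 = 262.11 N·m.
So T = 262.11 / (0.3827 × 2.3) = 297.79 N.

T ≈ 298 N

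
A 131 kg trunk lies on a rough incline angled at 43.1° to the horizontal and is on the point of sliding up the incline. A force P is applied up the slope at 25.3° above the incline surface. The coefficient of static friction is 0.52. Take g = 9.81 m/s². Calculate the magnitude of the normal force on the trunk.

N ≈ 420 N

On the verge of sliding up the incline, friction equals μN and acts down the slope.
Perpendicular: N + P sin 25.3° = W cos 43.1° = 938.3 N.
Along incline: P cos 25.3° = W sin 43.1° + μN  with W sin 43.1° = 878.1 N.
Solving the pair for P and N: P = 1213 N, N = 420 N (and f = μN = 218.4 N).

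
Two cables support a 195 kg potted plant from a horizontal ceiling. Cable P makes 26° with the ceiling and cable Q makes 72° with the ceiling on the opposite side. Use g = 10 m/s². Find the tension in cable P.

T_P ≈ 609 N

Weight W = 195 × 10 = 1950 N acts straight down.
Horizontal: T_P cos 26° = T_Q cos 72°  →  T_Q = 2.909 T_P.
Vertical: T_P sin 26° + T_Q sin 72° = 1950.
Substituting the horizontal relation into the vertical equation gives 3.205 T_P = 1950, so T_P = 608.5 N.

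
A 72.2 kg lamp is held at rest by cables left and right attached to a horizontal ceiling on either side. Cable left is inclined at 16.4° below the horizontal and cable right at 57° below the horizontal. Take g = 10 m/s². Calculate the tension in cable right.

Weight W = 72.2 × 10 = 722 N acts straight down.
Horizontal: T_left cos 16.4° = T_right cos 57°  →  T_left = 0.5677 T_right.
Vertical: T_left sin 16.4° + T_right sin 57° = 722.
Substituting the horizontal relation into the vertical equation gives 0.999 T_right = 722, so T_right = 722.7 N.

T_right ≈ 723 N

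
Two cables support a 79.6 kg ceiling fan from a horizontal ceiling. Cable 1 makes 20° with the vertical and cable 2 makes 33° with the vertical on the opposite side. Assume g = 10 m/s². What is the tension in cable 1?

Angles from the horizontal: cable 1 is 90° − 20° = 70°, cable 2 is 90° − 33° = 57°.
Weight W = 79.6 × 10 = 796 N acts straight down.
Horizontal: T_1 cos 70° = T_2 cos 57°  →  T_2 = 0.628 T_1.
Vertical: T_1 sin 70° + T_2 sin 57° = 796.
Substituting the horizontal relation into the vertical equation gives 1.466 T_1 = 796, so T_1 = 542.8 N.

T_1 ≈ 543 N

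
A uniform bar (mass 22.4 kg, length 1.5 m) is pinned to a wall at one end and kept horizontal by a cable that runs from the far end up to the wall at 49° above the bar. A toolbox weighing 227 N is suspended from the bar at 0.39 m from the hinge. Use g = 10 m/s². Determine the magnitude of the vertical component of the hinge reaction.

|H_y| ≈ 280 N

Take torques about the hinge: T sin 49° · 1.5 = 22.4×10×0.75 + 227×0.39 = 256.53 N·m.
So T = 256.53 / (0.7547 × 1.5) = 226.6 N.
ΣF_y = 0: H_y = (22.4×10 + 227) − T sin 49° = 451 − 171.02 = 279.98 N.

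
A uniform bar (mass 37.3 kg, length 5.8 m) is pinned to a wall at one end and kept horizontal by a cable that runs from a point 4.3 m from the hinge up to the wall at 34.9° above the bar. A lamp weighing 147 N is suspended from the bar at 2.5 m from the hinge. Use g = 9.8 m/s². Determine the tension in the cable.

T ≈ 580 N

Take torques about the hinge: T sin 34.9° · 4.3 = 37.3×9.8×2.9 + 147×2.5 = 1427.6 N·m.
So T = 1427.6 / (0.5721 × 4.3) = 580.26 N.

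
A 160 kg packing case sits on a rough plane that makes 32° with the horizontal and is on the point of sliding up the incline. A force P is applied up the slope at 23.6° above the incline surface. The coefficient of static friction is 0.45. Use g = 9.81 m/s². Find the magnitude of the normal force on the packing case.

On the verge of sliding up the incline, friction equals μN and acts down the slope.
Perpendicular: N + P sin 23.6° = W cos 32° = 1331 N.
Along incline: P cos 23.6° = W sin 32° + μN  with W sin 32° = 831.8 N.
Solving the pair for P and N: P = 1305 N, N = 808.7 N (and f = μN = 363.9 N).

N ≈ 809 N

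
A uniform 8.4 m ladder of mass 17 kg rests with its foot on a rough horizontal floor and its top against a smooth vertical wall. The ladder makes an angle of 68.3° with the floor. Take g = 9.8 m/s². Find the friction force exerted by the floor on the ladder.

Torques about the foot: N_wall · 8.4 sin 68.3° = 17×9.8×4.2 cos 68.3° → N_wall = 33.149 N.
ΣF_x = 0: f_floor = N_wall = 33.149 N.

f ≈ 33.1 N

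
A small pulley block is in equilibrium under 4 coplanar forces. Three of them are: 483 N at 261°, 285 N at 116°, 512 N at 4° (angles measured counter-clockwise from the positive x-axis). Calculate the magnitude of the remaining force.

F ≈ 361 N

Sum the known components: ΣF_x = 310.3 N, ΣF_y = -185.2 N.
For equilibrium the remaining force must supply (−ΣF_x, −ΣF_y) = (-310.3, 185.2) N.
Magnitude = √((-310.3)² + (185.2)²) = 361.3 N; direction = atan2(185.2, -310.3) = 149.2°.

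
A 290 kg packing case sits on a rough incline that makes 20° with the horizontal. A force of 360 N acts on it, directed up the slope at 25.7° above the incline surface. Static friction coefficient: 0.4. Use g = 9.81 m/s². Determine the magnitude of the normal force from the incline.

Axes along / perpendicular to the incline. W sin 20° = 973 N down-slope; W cos 20° = 2673 N into the surface.
Perpendicular: N = W cos 20° − P sin 25.7° = 2673 − 156.1 = 2517 N.
Along incline: P cos 25.7° + f = W sin 20° (friction acts up-slope) → f = 973 − 324.4 = 648.6 N.
|f| = 648.6 N ≤ μN = 1007 N, so the packing case is indeed static.

N ≈ 2520 N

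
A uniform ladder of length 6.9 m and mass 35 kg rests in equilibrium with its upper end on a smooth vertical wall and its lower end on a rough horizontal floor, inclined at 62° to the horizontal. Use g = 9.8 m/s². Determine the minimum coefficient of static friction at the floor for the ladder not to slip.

μ_min ≈ 0.266

ΣF_y = 0: N_floor = 35×9.8 = 343 N.
Torques about the foot: N_wall · 6.9 sin 62° = 35×9.8×3.45 cos 62° → N_wall = 91.188 N.
ΣF_x = 0: f_floor = N_wall = 91.188 N.
μ_min = f_floor / N_floor = 91.188 / 343 = 0.2659.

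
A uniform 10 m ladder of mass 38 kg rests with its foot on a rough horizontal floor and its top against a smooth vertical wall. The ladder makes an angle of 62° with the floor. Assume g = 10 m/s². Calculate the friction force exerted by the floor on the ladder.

f ≈ 101 N

Torques about the foot: N_wall · 10 sin 62° = 38×10×5 cos 62° → N_wall = 101.02 N.
ΣF_x = 0: f_floor = N_wall = 101.02 N.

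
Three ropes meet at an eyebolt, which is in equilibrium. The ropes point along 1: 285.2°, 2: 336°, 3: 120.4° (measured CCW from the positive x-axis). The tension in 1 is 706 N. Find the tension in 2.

Resolve: ΣF_x = 706 cos 285.2° + T_2 cos 336° + T_3 cos 120.4° = 0.
        ΣF_y = 706 sin 285.2° + T_2 sin 336° + T_3 sin 120.4° = 0.
The known terms sum to (185.1, -681.3) N, so 0.9135 T_2 − 0.5060 T_3 = -185.1 and -0.4067 T_2 + 0.8625 T_3 = 681.3.
Solving simultaneously: T_2 = 318 N, T_3 = 939.9 N.

T_2 ≈ 318 N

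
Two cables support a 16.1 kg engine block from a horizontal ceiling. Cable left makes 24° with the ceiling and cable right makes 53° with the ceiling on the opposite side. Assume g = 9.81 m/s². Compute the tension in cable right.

T_right ≈ 148 N

Weight W = 16.1 × 9.81 = 157.9 N acts straight down.
Horizontal: T_left cos 24° = T_right cos 53°  →  T_left = 0.6588 T_right.
Vertical: T_left sin 24° + T_right sin 53° = 157.9.
Substituting the horizontal relation into the vertical equation gives 1.067 T_right = 157.9, so T_right = 148.1 N.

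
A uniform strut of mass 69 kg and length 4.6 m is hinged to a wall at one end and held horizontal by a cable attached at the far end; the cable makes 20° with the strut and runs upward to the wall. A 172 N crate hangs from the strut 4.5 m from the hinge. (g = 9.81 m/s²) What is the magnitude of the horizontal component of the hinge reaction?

H_x ≈ 1390 N

Take torques about the hinge: T sin 20° · 4.6 = 69×9.81×2.3 + 172×4.5 = 2330.8 N·m.
So T = 2330.8 / (0.3420 × 4.6) = 1481.5 N.
ΣF_x = 0: H_x = T cos 20° = 1392.2 N.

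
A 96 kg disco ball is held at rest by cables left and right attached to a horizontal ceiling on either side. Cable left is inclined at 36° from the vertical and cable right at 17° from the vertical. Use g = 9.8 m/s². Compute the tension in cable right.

T_right ≈ 692 N

Angles from the horizontal: cable left is 90° − 36° = 54°, cable right is 90° − 17° = 73°.
Weight W = 96 × 9.8 = 940.8 N acts straight down.
Horizontal: T_left cos 54° = T_right cos 73°  →  T_left = 0.4974 T_right.
Vertical: T_left sin 54° + T_right sin 73° = 940.8.
Substituting the horizontal relation into the vertical equation gives 1.359 T_right = 940.8, so T_right = 692.4 N.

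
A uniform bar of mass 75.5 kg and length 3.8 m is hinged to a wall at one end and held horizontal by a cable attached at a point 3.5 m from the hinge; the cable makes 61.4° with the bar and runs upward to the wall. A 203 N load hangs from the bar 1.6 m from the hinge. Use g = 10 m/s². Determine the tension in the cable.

T ≈ 573 N

Take torques about the hinge: T sin 61.4° · 3.5 = 75.5×10×1.9 + 203×1.6 = 1759.3 N·m.
So T = 1759.3 / (0.8780 × 3.5) = 572.51 N.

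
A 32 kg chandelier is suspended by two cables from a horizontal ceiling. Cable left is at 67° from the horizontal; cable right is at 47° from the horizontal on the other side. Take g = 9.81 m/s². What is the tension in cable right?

T_right ≈ 134 N

Weight W = 32 × 9.81 = 313.9 N acts straight down.
Horizontal: T_left cos 67° = T_right cos 47°  →  T_left = 1.745 T_right.
Vertical: T_left sin 67° + T_right sin 47° = 313.9.
Substituting the horizontal relation into the vertical equation gives 2.338 T_right = 313.9, so T_right = 134.3 N.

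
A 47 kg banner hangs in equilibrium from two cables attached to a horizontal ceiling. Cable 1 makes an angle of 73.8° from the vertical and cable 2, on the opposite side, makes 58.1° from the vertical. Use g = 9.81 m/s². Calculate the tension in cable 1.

Angles from the horizontal: cable 1 is 90° − 73.8° = 16.2°, cable 2 is 90° − 58.1° = 31.9°.
Weight W = 47 × 9.81 = 461.1 N acts straight down.
Horizontal: T_1 cos 16.2° = T_2 cos 31.9°  →  T_2 = 1.131 T_1.
Vertical: T_1 sin 16.2° + T_2 sin 31.9° = 461.1.
Substituting the horizontal relation into the vertical equation gives 0.8767 T_1 = 461.1, so T_1 = 525.9 N.

T_1 ≈ 526 N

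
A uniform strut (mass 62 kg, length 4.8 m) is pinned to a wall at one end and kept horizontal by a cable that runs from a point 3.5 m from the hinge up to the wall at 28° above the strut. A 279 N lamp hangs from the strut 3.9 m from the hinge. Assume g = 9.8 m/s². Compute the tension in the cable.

T ≈ 1550 N

Take torques about the hinge: T sin 28° · 3.5 = 62×9.8×2.4 + 279×3.9 = 2546.3 N·m.
So T = 2546.3 / (0.4695 × 3.5) = 1549.7 N.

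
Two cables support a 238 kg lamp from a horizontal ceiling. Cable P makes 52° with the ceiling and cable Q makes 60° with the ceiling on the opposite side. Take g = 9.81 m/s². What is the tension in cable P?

Weight W = 238 × 9.81 = 2335 N acts straight down.
Horizontal: T_P cos 52° = T_Q cos 60°  →  T_Q = 1.231 T_P.
Vertical: T_P sin 52° + T_Q sin 60° = 2335.
Substituting the horizontal relation into the vertical equation gives 1.854 T_P = 2335, so T_P = 1259 N.

T_P ≈ 1260 N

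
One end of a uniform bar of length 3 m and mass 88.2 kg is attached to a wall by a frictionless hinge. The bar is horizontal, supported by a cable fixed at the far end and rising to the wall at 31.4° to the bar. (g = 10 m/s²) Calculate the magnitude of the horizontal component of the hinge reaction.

Take torques about the hinge: T sin 31.4° · 3 = 88.2×10×1.5 = 1323 N·m.
So T = 1323 / (0.5210 × 3) = 846.43 N.
ΣF_x = 0: H_x = T cos 31.4° = 722.47 N.

H_x ≈ 722 N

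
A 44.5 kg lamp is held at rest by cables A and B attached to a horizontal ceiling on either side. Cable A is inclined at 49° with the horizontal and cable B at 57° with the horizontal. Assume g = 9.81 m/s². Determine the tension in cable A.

Weight W = 44.5 × 9.81 = 436.5 N acts straight down.
Horizontal: T_A cos 49° = T_B cos 57°  →  T_B = 1.205 T_A.
Vertical: T_A sin 49° + T_B sin 57° = 436.5.
Substituting the horizontal relation into the vertical equation gives 1.765 T_A = 436.5, so T_A = 247.3 N.

T_A ≈ 247 N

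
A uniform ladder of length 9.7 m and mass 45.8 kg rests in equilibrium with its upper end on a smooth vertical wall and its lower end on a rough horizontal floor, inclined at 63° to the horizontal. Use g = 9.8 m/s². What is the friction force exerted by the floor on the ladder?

f ≈ 114 N

Torques about the foot: N_wall · 9.7 sin 63° = 45.8×9.8×4.85 cos 63° → N_wall = 114.35 N.
ΣF_x = 0: f_floor = N_wall = 114.35 N.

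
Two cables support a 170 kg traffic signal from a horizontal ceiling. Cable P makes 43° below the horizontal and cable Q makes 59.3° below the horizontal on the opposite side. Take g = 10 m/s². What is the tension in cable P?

T_P ≈ 888 N

Weight W = 170 × 10 = 1700 N acts straight down.
Horizontal: T_P cos 43° = T_Q cos 59.3°  →  T_Q = 1.433 T_P.
Vertical: T_P sin 43° + T_Q sin 59.3° = 1700.
Substituting the horizontal relation into the vertical equation gives 1.914 T_P = 1700, so T_P = 888.3 N.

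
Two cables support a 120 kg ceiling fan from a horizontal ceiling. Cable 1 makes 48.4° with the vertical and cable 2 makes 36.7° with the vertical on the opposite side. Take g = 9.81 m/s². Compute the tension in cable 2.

T_2 ≈ 884 N

Angles from the horizontal: cable 1 is 90° − 48.4° = 41.6°, cable 2 is 90° − 36.7° = 53.3°.
Weight W = 120 × 9.81 = 1177 N acts straight down.
Horizontal: T_1 cos 41.6° = T_2 cos 53.3°  →  T_1 = 0.7992 T_2.
Vertical: T_1 sin 41.6° + T_2 sin 53.3° = 1177.
Substituting the horizontal relation into the vertical equation gives 1.332 T_2 = 1177, so T_2 = 883.5 N.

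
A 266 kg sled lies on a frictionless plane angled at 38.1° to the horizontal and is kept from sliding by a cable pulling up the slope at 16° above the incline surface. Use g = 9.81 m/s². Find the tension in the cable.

T ≈ 1680 N

Take axes along and perpendicular to the incline. Weight components: W sin 38.1° = 1610 N down-slope, W cos 38.1° = 2053 N into the surface.
Along incline: T cos 16° = W sin 38.1° → T = 1675 N.
Perpendicular: N = W cos 38.1° − T sin 16° = 1592 N.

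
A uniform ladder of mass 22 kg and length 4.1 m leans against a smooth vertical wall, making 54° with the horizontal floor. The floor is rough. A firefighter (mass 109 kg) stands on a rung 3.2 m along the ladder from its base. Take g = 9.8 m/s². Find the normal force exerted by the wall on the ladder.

N_wall ≈ 684 N

Torques about the foot: N_wall · 4.1 sin 54° = 22×9.8×2.05 cos 54° + 109×9.8×3.2 cos 54° → N_wall = 684.05 N.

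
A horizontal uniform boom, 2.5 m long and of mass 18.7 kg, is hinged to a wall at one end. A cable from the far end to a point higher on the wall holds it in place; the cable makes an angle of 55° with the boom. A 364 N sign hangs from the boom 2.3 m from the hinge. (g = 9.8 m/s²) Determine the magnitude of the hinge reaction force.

Take torques about the hinge: T sin 55° · 2.5 = 18.7×9.8×1.25 + 364×2.3 = 1066.3 N·m.
So T = 1066.3 / (0.8192 × 2.5) = 520.67 N.
ΣF_x = 0: H_x = T cos 55° = 298.65 N.
ΣF_y = 0: H_y = (18.7×9.8 + 364) − T sin 55° = 547.26 − 426.51 = 120.75 N.
|H| = √(H_x² + H_y²) = √((298.65)² + (120.75)²) = 322.13 N.

|H| ≈ 322 N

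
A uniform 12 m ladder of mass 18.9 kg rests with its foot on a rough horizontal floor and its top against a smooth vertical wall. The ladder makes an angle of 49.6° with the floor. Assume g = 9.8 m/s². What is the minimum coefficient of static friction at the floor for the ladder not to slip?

μ_min ≈ 0.426

ΣF_y = 0: N_floor = 18.9×9.8 = 185.22 N.
Torques about the foot: N_wall · 12 sin 49.6° = 18.9×9.8×6 cos 49.6° → N_wall = 78.817 N.
ΣF_x = 0: f_floor = N_wall = 78.817 N.
μ_min = f_floor / N_floor = 78.817 / 185.22 = 0.4255.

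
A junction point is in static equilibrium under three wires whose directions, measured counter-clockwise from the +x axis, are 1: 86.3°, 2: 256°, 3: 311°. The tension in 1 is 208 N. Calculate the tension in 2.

Resolve: ΣF_x = 208 cos 86.3° + T_2 cos 256° + T_3 cos 311° = 0.
        ΣF_y = 208 sin 86.3° + T_2 sin 256° + T_3 sin 311° = 0.
The known terms sum to (13.42, 207.6) N, so -0.2419 T_2 + 0.6561 T_3 = -13.42 and -0.9703 T_2 − 0.7547 T_3 = -207.6.
Solving simultaneously: T_2 = 178.6 N, T_3 = 45.40 N.

T_2 ≈ 179 N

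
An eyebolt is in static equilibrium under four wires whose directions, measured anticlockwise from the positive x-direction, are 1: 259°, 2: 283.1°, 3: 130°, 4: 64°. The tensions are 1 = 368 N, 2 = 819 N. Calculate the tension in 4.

Resolve: ΣF_x = 368 cos 259° + 819 cos 283.1° + T_3 cos 130° + T_4 cos 64° = 0.
        ΣF_y = 368 sin 259° + 819 sin 283.1° + T_3 sin 130° + T_4 sin 64° = 0.
The known terms sum to (115.4, -1159) N, so -0.6428 T_3 + 0.4384 T_4 = -115.4 and 0.7660 T_3 + 0.8988 T_4 = 1159.
Solving simultaneously: T_3 = 669.7 N, T_4 = 718.7 N.

T_4 ≈ 719 N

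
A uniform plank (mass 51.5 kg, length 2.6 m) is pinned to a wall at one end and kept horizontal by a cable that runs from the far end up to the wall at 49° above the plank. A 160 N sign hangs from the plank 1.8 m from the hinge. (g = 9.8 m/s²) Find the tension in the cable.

Take torques about the hinge: T sin 49° · 2.6 = 51.5×9.8×1.3 + 160×1.8 = 944.11 N·m.
So T = 944.11 / (0.7547 × 2.6) = 481.14 N.

T ≈ 481 N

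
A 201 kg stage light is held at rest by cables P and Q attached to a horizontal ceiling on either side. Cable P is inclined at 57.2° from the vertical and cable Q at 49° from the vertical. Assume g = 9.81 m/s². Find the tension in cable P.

T_P ≈ 1550 N

Angles from the horizontal: cable P is 90° − 57.2° = 32.8°, cable Q is 90° − 49° = 41°.
Weight W = 201 × 9.81 = 1972 N acts straight down.
Horizontal: T_P cos 32.8° = T_Q cos 41°  →  T_Q = 1.114 T_P.
Vertical: T_P sin 32.8° + T_Q sin 41° = 1972.
Substituting the horizontal relation into the vertical equation gives 1.272 T_P = 1972, so T_P = 1550 N.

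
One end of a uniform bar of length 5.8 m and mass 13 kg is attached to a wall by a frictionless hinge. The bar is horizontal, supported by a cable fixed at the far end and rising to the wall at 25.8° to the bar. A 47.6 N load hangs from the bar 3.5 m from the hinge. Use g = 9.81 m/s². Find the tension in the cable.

Take torques about the hinge: T sin 25.8° · 5.8 = 13×9.81×2.9 + 47.6×3.5 = 536.44 N·m.
So T = 536.44 / (0.4352 × 5.8) = 212.51 N.

T ≈ 213 N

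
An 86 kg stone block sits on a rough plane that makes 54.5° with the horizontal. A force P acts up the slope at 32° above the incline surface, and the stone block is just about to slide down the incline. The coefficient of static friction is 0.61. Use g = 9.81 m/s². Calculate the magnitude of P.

On the verge of sliding down the incline, friction equals μN and acts up the slope.
Perpendicular: N + P sin 32° = W cos 54.5° = 489.9 N.
Along incline: P cos 32° + μN = W sin 54.5° with W sin 54.5° = 686.8 N.
Solving the pair for P and N: P = 739.3 N, N = 98.14 N (and f = μN = 59.87 N).

P ≈ 739 N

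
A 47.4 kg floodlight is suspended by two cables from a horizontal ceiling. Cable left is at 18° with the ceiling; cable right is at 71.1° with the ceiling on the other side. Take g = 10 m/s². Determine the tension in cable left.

T_left ≈ 154 N

Weight W = 47.4 × 10 = 474 N acts straight down.
Horizontal: T_left cos 18° = T_right cos 71.1°  →  T_right = 2.936 T_left.
Vertical: T_left sin 18° + T_right sin 71.1° = 474.
Substituting the horizontal relation into the vertical equation gives 3.087 T_left = 474, so T_left = 153.6 N.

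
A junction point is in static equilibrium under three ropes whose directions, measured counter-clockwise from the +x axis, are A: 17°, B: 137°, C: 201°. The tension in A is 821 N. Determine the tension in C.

Resolve: ΣF_x = 821 cos 17° + T_B cos 137° + T_C cos 201° = 0.
        ΣF_y = 821 sin 17° + T_B sin 137° + T_C sin 201° = 0.
The known terms sum to (785.1, 240) N, so -0.7314 T_B − 0.9336 T_C = -785.1 and 0.6820 T_B − 0.3584 T_C = -240.
Solving simultaneously: T_B = 63.72 N, T_C = 791.1 N.

T_C ≈ 791 N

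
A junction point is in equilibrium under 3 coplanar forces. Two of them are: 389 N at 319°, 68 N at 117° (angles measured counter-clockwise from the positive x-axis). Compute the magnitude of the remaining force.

F ≈ 327 N

Sum the known components: ΣF_x = 262.7 N, ΣF_y = -194.6 N.
For equilibrium the remaining force must supply (−ΣF_x, −ΣF_y) = (-262.7, 194.6) N.
Magnitude = √((-262.7)² + (194.6)²) = 326.9 N; direction = atan2(194.6, -262.7) = 143.5°.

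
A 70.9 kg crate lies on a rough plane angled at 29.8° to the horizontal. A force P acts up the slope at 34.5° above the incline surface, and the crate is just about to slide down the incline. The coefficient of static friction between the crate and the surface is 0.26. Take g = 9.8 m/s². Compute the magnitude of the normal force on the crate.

N ≈ 445 N

On the verge of sliding down the incline, friction equals μN and acts up the slope.
Perpendicular: N + P sin 34.5° = W cos 29.8° = 602.9 N.
Along incline: P cos 34.5° + μN = W sin 29.8° with W sin 29.8° = 345.3 N.
Solving the pair for P and N: P = 278.6 N, N = 445.2 N (and f = μN = 115.7 N).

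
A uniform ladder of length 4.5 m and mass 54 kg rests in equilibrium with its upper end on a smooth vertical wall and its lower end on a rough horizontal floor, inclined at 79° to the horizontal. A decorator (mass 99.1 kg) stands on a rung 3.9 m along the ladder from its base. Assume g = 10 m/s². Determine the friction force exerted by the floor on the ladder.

f ≈ 219 N

Torques about the foot: N_wall · 4.5 sin 79° = 54×10×2.25 cos 79° + 99.1×10×3.9 cos 79° → N_wall = 219.43 N.
ΣF_x = 0: f_floor = N_wall = 219.43 N.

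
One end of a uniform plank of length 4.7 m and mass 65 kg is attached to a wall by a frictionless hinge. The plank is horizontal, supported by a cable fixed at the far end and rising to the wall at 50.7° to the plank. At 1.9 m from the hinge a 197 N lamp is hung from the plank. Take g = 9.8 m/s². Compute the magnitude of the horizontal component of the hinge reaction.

H_x ≈ 326 N

Take torques about the hinge: T sin 50.7° · 4.7 = 65×9.8×2.35 + 197×1.9 = 1871.2 N·m.
So T = 1871.2 / (0.7738 × 4.7) = 514.5 N.
ΣF_x = 0: H_x = T cos 50.7° = 325.87 N.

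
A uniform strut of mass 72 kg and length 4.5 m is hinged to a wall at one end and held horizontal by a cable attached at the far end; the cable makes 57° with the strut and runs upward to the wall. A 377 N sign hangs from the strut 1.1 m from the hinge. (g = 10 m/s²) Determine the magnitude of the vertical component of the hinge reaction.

Take torques about the hinge: T sin 57° · 4.5 = 72×10×2.25 + 377×1.1 = 2034.7 N·m.
So T = 2034.7 / (0.8387 × 4.5) = 539.13 N.
ΣF_y = 0: H_y = (72×10 + 377) − T sin 57° = 1097 − 452.16 = 644.84 N.

|H_y| ≈ 645 N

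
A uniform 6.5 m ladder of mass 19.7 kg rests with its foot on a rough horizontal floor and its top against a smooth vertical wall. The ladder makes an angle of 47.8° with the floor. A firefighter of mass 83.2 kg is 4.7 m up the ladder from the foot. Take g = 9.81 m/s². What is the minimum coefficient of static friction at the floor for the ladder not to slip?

μ_min ≈ 0.617

ΣF_y = 0: N_floor = 19.7×9.81 + 83.2×9.81 = 1009.4 N.
Torques about the foot: N_wall · 6.5 sin 47.8° = 19.7×9.81×3.25 cos 47.8° + 83.2×9.81×4.7 cos 47.8° → N_wall = 622.75 N.
ΣF_x = 0: f_floor = N_wall = 622.75 N.
μ_min = f_floor / N_floor = 622.75 / 1009.4 = 0.6169.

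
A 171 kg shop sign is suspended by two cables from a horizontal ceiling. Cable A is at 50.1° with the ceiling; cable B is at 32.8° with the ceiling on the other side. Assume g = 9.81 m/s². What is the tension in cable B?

T_B ≈ 1080 N

Weight W = 171 × 9.81 = 1678 N acts straight down.
Horizontal: T_A cos 50.1° = T_B cos 32.8°  →  T_A = 1.31 T_B.
Vertical: T_A sin 50.1° + T_B sin 32.8° = 1678.
Substituting the horizontal relation into the vertical equation gives 1.547 T_B = 1678, so T_B = 1084 N.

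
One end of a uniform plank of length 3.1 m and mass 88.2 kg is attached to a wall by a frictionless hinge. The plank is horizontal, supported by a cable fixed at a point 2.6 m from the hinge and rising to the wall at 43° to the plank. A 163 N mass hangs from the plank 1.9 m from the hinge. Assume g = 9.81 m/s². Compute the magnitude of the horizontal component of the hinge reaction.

H_x ≈ 681 N

Take torques about the hinge: T sin 43° · 2.6 = 88.2×9.81×1.55 + 163×1.9 = 1650.8 N·m.
So T = 1650.8 / (0.6820 × 2.6) = 930.99 N.
ΣF_x = 0: H_x = T cos 43° = 680.88 N.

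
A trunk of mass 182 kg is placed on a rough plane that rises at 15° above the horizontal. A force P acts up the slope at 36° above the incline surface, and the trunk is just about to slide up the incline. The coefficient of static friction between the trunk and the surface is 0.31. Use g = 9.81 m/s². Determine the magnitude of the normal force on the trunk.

N ≈ 1130 N

On the verge of sliding up the incline, friction equals μN and acts down the slope.
Perpendicular: N + P sin 36° = W cos 15° = 1725 N.
Along incline: P cos 36° = W sin 15° + μN  with W sin 15° = 462.1 N.
Solving the pair for P and N: P = 1006 N, N = 1134 N (and f = μN = 351.4 N).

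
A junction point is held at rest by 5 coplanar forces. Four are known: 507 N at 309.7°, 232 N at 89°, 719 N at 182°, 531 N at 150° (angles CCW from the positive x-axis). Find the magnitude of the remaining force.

F ≈ 854 N

Sum the known components: ΣF_x = -850.5 N, ΣF_y = 82.29 N.
For equilibrium the remaining force must supply (−ΣF_x, −ΣF_y) = (850.5, -82.29) N.
Magnitude = √((850.5)² + (-82.29)²) = 854.5 N; direction = atan2(-82.29, 850.5) = 354.5°.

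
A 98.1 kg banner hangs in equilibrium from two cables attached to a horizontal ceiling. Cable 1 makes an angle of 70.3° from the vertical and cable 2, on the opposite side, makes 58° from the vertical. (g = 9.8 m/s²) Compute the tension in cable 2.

T_2 ≈ 1150 N

Angles from the horizontal: cable 1 is 90° − 70.3° = 19.7°, cable 2 is 90° − 58° = 32°.
Weight W = 98.1 × 9.8 = 961.4 N acts straight down.
Horizontal: T_1 cos 19.7° = T_2 cos 32°  →  T_1 = 0.9008 T_2.
Vertical: T_1 sin 19.7° + T_2 sin 32° = 961.4.
Substituting the horizontal relation into the vertical equation gives 0.8336 T_2 = 961.4, so T_2 = 1153 N.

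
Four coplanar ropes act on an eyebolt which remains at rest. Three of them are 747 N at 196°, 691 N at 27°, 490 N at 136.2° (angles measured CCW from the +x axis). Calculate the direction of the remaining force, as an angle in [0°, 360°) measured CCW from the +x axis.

Sum the known components: ΣF_x = -456 N, ΣF_y = 447 N.
For equilibrium the remaining force must supply (−ΣF_x, −ΣF_y) = (456, -447) N.
Magnitude = √((456)² + (-447)²) = 638.5 N; direction = atan2(-447, 456) = 315.6°.

θ ≈ 316°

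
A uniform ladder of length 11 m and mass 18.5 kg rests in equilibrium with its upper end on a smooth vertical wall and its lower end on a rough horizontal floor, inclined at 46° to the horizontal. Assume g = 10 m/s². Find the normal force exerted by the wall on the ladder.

N_wall ≈ 89.3 N

Torques about the foot: N_wall · 11 sin 46° = 18.5×10×5.5 cos 46° → N_wall = 89.326 N.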